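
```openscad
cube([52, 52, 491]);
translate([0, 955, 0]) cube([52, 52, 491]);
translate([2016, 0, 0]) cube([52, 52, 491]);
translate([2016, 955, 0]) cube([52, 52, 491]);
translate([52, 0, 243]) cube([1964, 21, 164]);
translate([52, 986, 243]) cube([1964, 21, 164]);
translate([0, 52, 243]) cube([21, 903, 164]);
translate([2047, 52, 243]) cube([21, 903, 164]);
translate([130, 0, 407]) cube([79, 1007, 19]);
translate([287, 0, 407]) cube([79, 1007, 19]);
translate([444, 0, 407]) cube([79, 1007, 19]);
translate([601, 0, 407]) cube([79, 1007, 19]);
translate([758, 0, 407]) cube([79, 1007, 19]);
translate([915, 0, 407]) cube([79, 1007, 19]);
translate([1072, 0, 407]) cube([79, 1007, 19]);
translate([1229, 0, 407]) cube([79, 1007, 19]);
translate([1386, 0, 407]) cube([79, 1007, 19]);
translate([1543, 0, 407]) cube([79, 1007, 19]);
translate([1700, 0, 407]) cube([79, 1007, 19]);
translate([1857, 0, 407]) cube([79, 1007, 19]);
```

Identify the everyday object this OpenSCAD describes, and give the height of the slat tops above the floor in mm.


A bed frame. The slat-top height is 426 mm.

Four posts, four rails, and a row of slats — a bed frame. Slats sit on the rails at z = 243 + 164 = 407; with slat thickness 19, the top is 426 mm.


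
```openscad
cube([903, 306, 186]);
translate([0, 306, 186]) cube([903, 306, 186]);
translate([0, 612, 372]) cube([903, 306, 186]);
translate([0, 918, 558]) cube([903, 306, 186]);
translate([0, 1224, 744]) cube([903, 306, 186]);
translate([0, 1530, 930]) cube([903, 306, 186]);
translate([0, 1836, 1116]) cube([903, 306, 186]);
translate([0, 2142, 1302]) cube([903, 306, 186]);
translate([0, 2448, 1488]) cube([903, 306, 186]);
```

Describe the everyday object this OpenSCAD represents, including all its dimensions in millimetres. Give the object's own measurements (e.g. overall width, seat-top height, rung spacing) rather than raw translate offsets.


A straight staircase of 9 solid steps. Each step is 903 mm wide (x), 306 mm deep (y, the going) and 186 mm tall (the rise). The first step rests on the floor; each subsequent step sits one going further in +y and one rise higher in +z, directly behind and above the previous step with no overlap.


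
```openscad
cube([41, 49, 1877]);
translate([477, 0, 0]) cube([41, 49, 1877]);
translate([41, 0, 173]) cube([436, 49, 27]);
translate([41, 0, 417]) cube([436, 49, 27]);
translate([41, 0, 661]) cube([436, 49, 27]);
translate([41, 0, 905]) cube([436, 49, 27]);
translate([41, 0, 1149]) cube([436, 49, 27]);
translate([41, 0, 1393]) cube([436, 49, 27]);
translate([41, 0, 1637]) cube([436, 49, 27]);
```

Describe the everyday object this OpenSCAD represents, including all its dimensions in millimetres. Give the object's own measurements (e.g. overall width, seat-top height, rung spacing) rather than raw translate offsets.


A straight ladder. Two 41×49 mm vertical rails, 1877 mm tall, stand 518 mm apart (outside-to-outside) with their front faces coplanar on the −y side. 7 rungs, each 49 mm deep and 27 mm tall, span between the inner faces of the rails, front faces flush with the rails. The lowest rung's underside is at z = 173 mm and rungs are spaced 244 mm apart (underside to underside).


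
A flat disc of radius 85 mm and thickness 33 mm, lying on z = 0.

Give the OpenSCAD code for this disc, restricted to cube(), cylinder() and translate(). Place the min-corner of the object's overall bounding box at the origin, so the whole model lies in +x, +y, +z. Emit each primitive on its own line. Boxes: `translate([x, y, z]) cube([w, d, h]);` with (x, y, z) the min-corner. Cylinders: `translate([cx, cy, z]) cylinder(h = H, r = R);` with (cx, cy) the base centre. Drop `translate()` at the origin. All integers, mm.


translate([85, 85, 0]) cylinder(h = 33, r = 85);


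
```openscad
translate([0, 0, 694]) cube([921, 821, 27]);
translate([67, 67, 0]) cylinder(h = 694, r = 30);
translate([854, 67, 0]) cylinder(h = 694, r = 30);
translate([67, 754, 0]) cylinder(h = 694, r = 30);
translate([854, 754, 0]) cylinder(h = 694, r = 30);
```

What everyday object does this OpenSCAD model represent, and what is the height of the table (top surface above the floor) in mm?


A table. The table height is 721 mm.

A 921×821×27 slab sits at z = 694 on four Ø60 mm round legs — a table. The top surface is at 694 + 27 = 721 mm.


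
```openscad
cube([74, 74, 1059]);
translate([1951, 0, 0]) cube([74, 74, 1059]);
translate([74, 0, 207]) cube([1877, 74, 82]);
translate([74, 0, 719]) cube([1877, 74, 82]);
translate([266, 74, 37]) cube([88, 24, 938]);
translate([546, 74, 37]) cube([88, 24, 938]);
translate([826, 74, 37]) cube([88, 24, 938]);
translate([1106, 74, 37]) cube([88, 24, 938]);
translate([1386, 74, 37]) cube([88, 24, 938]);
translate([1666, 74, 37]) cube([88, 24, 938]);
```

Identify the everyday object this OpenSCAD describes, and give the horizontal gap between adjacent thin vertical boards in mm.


A fence section. The picket gap is 192 mm.

Two posts, two rails, 6 pickets — a fence section. Span 1877 mm holds 6 pickets of 88 mm with 7 equal gaps: ⌊(1877 − 6·88) / 7⌋ = 192 mm.


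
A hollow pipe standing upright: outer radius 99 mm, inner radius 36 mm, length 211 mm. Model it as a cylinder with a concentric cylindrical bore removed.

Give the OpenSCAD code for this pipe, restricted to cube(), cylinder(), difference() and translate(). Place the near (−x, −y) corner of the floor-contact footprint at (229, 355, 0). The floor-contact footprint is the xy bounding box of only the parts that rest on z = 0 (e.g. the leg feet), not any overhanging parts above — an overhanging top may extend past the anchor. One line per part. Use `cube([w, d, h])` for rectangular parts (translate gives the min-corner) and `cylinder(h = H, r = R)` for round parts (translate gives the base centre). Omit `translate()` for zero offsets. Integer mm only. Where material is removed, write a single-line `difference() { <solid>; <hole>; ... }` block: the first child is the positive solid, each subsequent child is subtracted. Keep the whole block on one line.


difference() { translate([328, 454, 0]) cylinder(h = 211, r = 99); translate([328, 454, 0]) cylinder(h = 211, r = 36); }


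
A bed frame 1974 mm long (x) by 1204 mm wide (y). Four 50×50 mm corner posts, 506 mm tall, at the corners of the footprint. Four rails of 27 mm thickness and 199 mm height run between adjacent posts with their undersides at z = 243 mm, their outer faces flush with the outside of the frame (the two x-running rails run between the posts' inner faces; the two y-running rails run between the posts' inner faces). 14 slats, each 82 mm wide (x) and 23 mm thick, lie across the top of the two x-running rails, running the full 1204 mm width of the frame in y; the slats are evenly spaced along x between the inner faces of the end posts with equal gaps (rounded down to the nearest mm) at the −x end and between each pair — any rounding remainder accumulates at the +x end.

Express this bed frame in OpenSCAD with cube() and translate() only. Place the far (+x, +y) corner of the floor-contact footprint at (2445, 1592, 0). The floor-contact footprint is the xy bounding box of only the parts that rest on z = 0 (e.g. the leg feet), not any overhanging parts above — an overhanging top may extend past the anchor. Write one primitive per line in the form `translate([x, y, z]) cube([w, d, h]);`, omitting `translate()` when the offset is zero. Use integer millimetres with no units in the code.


// slat z = rail_z + rail_h = 243 + 199 = 442
// slat gap = ⌊(1874 − 14·82) / 15⌋ = 48
translate([471, 388, 0]) cube([50, 50, 506]);
translate([471, 1542, 0]) cube([50, 50, 506]);
translate([2395, 388, 0]) cube([50, 50, 506]);
translate([2395, 1542, 0]) cube([50, 50, 506]);
translate([521, 388, 243]) cube([1874, 27, 199]);
translate([521, 1565, 243]) cube([1874, 27, 199]);
translate([471, 438, 243]) cube([27, 1104, 199]);
translate([2418, 438, 243]) cube([27, 1104, 199]);
translate([569, 388, 442]) cube([82, 1204, 23]);
translate([699, 388, 442]) cube([82, 1204, 23]);
translate([829, 388, 442]) cube([82, 1204, 23]);
translate([959, 388, 442]) cube([82, 1204, 23]);
translate([1089, 388, 442]) cube([82, 1204, 23]);
translate([1219, 388, 442]) cube([82, 1204, 23]);
translate([1349, 388, 442]) cube([82, 1204, 23]);
translate([1479, 388, 442]) cube([82, 1204, 23]);
translate([1609, 388, 442]) cube([82, 1204, 23]);
translate([1739, 388, 442]) cube([82, 1204, 23]);
translate([1869, 388, 442]) cube([82, 1204, 23]);
translate([1999, 388, 442]) cube([82, 1204, 23]);
translate([2129, 388, 442]) cube([82, 1204, 23]);
translate([2259, 388, 442]) cube([82, 1204, 23]);


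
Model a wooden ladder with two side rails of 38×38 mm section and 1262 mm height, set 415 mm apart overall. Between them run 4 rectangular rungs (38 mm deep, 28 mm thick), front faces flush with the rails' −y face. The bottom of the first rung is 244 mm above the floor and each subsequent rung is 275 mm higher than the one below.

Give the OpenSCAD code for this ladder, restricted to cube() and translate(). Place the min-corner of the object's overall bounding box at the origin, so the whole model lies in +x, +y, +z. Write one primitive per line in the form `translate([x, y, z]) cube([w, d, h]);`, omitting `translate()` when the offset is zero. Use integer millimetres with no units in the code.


cube([38, 38, 1262]);
translate([377, 0, 0]) cube([38, 38, 1262]);
translate([38, 0, 244]) cube([339, 38, 28]);
translate([38, 0, 519]) cube([339, 38, 28]);
translate([38, 0, 794]) cube([339, 38, 28]);
translate([38, 0, 1069]) cube([339, 38, 28]);


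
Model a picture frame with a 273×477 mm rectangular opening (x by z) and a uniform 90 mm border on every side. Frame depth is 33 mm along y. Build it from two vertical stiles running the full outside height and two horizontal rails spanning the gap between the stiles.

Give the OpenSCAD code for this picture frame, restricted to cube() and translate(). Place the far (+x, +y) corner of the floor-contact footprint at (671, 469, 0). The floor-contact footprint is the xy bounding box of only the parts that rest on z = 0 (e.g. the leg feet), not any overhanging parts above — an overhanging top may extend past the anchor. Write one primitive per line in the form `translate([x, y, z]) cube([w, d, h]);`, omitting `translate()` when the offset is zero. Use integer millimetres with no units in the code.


translate([218, 436, 0]) cube([90, 33, 657]);
translate([581, 436, 0]) cube([90, 33, 657]);
translate([308, 436, 0]) cube([273, 33, 90]);
translate([308, 436, 567]) cube([273, 33, 90]);


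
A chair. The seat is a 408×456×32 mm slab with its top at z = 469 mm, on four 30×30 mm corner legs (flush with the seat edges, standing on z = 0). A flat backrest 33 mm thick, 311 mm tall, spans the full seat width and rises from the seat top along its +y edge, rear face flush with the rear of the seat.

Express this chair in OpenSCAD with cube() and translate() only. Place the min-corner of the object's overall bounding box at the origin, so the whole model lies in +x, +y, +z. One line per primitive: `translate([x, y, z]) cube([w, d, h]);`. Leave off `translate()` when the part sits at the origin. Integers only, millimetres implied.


translate([0, 0, 437]) cube([408, 456, 32]);
cube([30, 30, 437]);
translate([378, 0, 0]) cube([30, 30, 437]);
translate([0, 426, 0]) cube([30, 30, 437]);
translate([378, 426, 0]) cube([30, 30, 437]);
translate([0, 423, 469]) cube([408, 33, 311]);


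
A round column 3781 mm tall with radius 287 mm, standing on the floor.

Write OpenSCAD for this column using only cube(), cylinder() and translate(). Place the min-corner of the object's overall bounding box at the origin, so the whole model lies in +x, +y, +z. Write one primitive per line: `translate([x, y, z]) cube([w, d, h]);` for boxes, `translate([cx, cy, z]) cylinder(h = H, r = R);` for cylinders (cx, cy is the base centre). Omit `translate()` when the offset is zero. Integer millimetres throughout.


translate([287, 287, 0]) cylinder(h = 3781, r = 287);


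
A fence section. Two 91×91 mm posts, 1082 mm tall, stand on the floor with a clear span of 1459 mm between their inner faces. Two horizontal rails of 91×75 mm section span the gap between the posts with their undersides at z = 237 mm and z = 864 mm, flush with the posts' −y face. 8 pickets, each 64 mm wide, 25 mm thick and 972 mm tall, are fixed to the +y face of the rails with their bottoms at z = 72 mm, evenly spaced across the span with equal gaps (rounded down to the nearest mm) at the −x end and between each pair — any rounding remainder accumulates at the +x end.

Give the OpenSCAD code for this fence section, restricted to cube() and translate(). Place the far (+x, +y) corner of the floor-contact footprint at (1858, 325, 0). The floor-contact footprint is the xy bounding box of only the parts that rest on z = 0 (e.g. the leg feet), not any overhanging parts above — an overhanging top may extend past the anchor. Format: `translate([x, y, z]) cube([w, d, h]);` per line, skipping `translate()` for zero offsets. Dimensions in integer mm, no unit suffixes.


translate([217, 234, 0]) cube([91, 91, 1082]);
translate([1767, 234, 0]) cube([91, 91, 1082]);
translate([308, 234, 237]) cube([1459, 91, 75]);
translate([308, 234, 864]) cube([1459, 91, 75]);
translate([413, 325, 72]) cube([64, 25, 972]);
translate([582, 325, 72]) cube([64, 25, 972]);
translate([751, 325, 72]) cube([64, 25, 972]);
translate([920, 325, 72]) cube([64, 25, 972]);
translate([1089, 325, 72]) cube([64, 25, 972]);
translate([1258, 325, 72]) cube([64, 25, 972]);
translate([1427, 325, 72]) cube([64, 25, 972]);
translate([1596, 325, 72]) cube([64, 25, 972]);


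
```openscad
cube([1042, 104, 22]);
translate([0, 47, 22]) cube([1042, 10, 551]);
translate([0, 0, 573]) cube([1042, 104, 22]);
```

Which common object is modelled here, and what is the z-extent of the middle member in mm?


An I-beam. The web height is 551 mm.

Two wide flanges with a thin centred web — an I-beam. Overall 595 mm minus two 22 mm flanges gives a web of 595 − 2·22 = 551 mm.


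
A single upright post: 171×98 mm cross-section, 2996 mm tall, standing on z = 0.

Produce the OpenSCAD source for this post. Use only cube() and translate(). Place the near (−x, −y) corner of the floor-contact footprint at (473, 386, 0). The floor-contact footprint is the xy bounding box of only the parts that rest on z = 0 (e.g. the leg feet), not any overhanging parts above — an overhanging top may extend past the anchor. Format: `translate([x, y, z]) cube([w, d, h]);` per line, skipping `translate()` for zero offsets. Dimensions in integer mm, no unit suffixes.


translate([473, 386, 0]) cube([171, 98, 2996]);


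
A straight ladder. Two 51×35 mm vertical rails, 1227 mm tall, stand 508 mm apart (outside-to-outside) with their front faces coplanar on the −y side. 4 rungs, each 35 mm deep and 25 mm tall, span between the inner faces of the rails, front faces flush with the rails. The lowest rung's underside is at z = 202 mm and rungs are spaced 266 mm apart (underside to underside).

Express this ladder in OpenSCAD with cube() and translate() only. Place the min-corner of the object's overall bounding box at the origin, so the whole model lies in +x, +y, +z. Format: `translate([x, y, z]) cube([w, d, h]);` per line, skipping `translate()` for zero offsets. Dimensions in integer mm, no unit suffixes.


// rung span = 508 - 2*51 = 406
// rung[k] z = 202 + k*266
cube([51, 35, 1227]);
translate([457, 0, 0]) cube([51, 35, 1227]);
translate([51, 0, 202]) cube([406, 35, 25]);
translate([51, 0, 468]) cube([406, 35, 25]);
translate([51, 0, 734]) cube([406, 35, 25]);
translate([51, 0, 1000]) cube([406, 35, 25]);


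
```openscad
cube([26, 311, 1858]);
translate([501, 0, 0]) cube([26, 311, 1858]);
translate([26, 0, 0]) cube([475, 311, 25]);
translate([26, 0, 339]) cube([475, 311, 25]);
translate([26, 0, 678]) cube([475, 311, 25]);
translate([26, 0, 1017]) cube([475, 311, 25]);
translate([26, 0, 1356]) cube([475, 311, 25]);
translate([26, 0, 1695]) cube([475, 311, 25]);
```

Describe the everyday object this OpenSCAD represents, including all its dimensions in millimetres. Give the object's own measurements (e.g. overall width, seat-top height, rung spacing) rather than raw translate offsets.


An open bookshelf. Two side panels, each 26 mm thick, 311 mm deep and 1858 mm tall, stand 527 mm apart (outside-to-outside). Between them sit 6 shelves, each 25 mm thick and 311 mm deep, spanning the full gap between the sides. The bottom shelf rests on the floor (its underside at z = 0) and the clear gap between one shelf's top and the next shelf's underside is 314 mm.


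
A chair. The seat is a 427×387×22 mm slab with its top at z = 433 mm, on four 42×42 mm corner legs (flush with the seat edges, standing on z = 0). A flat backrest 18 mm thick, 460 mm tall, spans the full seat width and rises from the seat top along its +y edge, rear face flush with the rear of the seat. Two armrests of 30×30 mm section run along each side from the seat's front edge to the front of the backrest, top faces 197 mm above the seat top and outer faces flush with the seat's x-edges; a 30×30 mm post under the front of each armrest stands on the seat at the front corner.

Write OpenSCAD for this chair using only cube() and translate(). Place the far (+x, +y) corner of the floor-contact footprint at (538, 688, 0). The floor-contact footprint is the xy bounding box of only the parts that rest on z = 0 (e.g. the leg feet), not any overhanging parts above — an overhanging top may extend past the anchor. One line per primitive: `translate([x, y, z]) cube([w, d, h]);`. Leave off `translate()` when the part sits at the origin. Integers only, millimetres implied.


// leg_h = 433 - 22 = 411
// arm post h = 197 - 30 = 167
translate([111, 301, 411]) cube([427, 387, 22]);
translate([111, 301, 0]) cube([42, 42, 411]);
translate([496, 301, 0]) cube([42, 42, 411]);
translate([111, 646, 0]) cube([42, 42, 411]);
translate([496, 646, 0]) cube([42, 42, 411]);
translate([111, 670, 433]) cube([427, 18, 460]);
translate([111, 301, 600]) cube([30, 369, 30]);
translate([508, 301, 600]) cube([30, 369, 30]);
translate([111, 301, 433]) cube([30, 30, 167]);
translate([508, 301, 433]) cube([30, 30, 167]);


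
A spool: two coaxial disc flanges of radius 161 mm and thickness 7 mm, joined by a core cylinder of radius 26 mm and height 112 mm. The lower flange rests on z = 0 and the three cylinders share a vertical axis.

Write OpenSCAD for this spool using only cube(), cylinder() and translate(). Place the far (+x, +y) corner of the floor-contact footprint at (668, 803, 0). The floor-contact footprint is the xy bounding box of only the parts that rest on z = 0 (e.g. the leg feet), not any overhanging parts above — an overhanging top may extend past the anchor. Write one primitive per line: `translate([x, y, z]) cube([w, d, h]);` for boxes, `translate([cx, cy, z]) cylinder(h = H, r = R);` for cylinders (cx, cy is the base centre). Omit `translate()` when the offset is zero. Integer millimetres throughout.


translate([507, 642, 0]) cylinder(h = 7, r = 161);
translate([507, 642, 7]) cylinder(h = 112, r = 26);
translate([507, 642, 119]) cylinder(h = 7, r = 161);


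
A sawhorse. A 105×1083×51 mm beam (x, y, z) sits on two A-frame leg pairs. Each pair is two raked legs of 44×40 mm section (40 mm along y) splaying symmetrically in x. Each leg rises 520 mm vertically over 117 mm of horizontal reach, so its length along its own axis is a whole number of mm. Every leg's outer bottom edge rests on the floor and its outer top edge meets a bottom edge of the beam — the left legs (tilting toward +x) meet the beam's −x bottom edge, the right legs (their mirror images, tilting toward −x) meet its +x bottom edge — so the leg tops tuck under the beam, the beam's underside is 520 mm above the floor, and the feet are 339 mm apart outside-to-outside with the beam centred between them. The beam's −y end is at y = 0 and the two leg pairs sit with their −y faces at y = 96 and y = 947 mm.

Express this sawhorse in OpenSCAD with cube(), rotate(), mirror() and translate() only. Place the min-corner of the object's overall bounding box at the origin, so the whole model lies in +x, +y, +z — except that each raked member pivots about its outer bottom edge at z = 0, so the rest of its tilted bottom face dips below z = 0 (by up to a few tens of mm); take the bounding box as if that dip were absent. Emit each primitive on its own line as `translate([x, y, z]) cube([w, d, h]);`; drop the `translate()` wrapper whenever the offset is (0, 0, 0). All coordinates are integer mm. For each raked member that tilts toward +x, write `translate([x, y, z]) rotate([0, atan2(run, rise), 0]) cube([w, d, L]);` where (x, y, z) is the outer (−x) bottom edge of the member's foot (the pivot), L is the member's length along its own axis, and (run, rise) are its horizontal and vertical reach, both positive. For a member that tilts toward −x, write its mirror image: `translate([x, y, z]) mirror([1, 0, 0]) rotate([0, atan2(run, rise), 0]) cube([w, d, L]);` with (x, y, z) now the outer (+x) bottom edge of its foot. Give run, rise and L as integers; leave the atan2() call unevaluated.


// leg length = √(117² + 520²) = 533
// right-leg outer foot x = 2·117 + 105 = 339
// beam min-corner = (117, 0, 520)
translate([117, 0, 520]) cube([105, 1083, 51]);
translate([0, 96, 0]) rotate([0, atan2(117, 520), 0]) cube([44, 40, 533]);
translate([339, 96, 0]) mirror([1, 0, 0]) rotate([0, atan2(117, 520), 0]) cube([44, 40, 533]);
translate([0, 947, 0]) rotate([0, atan2(117, 520), 0]) cube([44, 40, 533]);
translate([339, 947, 0]) mirror([1, 0, 0]) rotate([0, atan2(117, 520), 0]) cube([44, 40, 533]);


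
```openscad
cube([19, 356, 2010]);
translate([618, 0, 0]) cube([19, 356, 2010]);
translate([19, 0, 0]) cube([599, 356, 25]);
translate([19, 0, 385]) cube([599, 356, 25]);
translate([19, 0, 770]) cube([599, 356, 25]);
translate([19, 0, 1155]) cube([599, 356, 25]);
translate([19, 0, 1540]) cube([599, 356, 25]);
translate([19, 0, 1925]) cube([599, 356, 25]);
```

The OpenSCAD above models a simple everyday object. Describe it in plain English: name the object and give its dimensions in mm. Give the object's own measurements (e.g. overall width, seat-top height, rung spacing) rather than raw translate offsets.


An open bookshelf. Two side panels, each 19 mm thick, 356 mm deep and 2010 mm tall, stand 637 mm apart (outside-to-outside). Between them sit 6 shelves, each 25 mm thick and 356 mm deep, spanning the full gap between the sides. The bottom shelf rests on the floor (its underside at z = 0) and the clear gap between one shelf's top and the next shelf's underside is 360 mm.


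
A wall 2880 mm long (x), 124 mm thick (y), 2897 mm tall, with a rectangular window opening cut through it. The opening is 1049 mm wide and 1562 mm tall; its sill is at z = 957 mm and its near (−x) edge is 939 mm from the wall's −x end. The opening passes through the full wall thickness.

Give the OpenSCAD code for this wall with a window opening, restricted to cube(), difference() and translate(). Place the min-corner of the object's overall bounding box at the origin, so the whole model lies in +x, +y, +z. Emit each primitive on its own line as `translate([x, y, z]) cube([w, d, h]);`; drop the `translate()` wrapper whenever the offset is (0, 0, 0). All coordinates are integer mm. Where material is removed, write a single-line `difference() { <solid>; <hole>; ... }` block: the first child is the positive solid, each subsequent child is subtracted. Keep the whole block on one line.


difference() { cube([2880, 124, 2897]); translate([939, 0, 957]) cube([1049, 124, 1562]); }


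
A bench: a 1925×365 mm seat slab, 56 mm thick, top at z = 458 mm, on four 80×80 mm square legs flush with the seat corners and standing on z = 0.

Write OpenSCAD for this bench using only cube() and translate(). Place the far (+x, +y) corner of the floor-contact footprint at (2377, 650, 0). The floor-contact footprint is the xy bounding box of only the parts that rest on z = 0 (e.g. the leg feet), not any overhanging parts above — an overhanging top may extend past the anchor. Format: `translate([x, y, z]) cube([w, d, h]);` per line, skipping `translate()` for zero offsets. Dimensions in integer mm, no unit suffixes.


translate([452, 285, 402]) cube([1925, 365, 56]);
translate([452, 285, 0]) cube([80, 80, 402]);
translate([452, 570, 0]) cube([80, 80, 402]);
translate([2297, 285, 0]) cube([80, 80, 402]);
translate([2297, 570, 0]) cube([80, 80, 402]);


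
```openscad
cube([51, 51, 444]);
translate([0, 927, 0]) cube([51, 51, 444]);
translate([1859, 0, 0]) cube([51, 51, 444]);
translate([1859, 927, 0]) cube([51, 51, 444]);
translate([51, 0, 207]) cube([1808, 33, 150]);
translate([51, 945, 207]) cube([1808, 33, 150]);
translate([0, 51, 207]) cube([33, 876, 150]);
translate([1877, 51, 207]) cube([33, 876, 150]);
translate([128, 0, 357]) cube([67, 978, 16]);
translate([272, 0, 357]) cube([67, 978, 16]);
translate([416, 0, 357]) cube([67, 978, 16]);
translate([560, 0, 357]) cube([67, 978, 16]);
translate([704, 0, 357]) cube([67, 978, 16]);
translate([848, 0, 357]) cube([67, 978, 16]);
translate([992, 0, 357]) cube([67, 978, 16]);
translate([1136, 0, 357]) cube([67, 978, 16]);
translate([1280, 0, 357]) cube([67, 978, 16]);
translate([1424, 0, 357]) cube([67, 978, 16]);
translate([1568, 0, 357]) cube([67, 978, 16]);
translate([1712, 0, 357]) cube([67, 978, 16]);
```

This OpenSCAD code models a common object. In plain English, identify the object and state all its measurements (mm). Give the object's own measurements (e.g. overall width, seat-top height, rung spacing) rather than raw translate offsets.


A bed frame 1910 mm long (x) by 978 mm wide (y). Four 51×51 mm corner posts, 444 mm tall, at the corners of the footprint. Four rails of 33 mm thickness and 150 mm height run between adjacent posts with their undersides at z = 207 mm, their outer faces flush with the outside of the frame (the two x-running rails run between the posts' inner faces; the two y-running rails run between the posts' inner faces). 12 slats, each 67 mm wide (x) and 16 mm thick, lie across the top of the two x-running rails, running the full 978 mm width of the frame in y; along x they sit between the end posts with a 77 mm gap after the −x posts and between neighbouring slats, leaving 80 mm before the +x posts.


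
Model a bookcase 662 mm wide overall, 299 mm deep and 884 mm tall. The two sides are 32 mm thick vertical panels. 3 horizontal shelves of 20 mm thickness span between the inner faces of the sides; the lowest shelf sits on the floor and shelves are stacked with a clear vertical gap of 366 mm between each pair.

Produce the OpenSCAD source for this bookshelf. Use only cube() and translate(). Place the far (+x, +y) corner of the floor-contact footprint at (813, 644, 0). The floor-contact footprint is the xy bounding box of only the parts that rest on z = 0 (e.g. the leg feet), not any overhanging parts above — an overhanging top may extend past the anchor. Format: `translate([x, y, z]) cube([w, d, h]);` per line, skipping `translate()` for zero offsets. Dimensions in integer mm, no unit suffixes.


translate([151, 345, 0]) cube([32, 299, 884]);
translate([781, 345, 0]) cube([32, 299, 884]);
translate([183, 345, 0]) cube([598, 299, 20]);
translate([183, 345, 386]) cube([598, 299, 20]);
translate([183, 345, 772]) cube([598, 299, 20]);


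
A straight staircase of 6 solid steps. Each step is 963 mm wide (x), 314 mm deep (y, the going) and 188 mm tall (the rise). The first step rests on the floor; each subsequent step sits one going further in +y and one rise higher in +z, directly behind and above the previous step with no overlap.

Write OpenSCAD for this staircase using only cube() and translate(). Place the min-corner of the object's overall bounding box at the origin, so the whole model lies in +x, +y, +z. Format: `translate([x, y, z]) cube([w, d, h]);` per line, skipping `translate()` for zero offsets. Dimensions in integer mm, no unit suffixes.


cube([963, 314, 188]);
translate([0, 314, 188]) cube([963, 314, 188]);
translate([0, 628, 376]) cube([963, 314, 188]);
translate([0, 942, 564]) cube([963, 314, 188]);
translate([0, 1256, 752]) cube([963, 314, 188]);
translate([0, 1570, 940]) cube([963, 314, 188]);


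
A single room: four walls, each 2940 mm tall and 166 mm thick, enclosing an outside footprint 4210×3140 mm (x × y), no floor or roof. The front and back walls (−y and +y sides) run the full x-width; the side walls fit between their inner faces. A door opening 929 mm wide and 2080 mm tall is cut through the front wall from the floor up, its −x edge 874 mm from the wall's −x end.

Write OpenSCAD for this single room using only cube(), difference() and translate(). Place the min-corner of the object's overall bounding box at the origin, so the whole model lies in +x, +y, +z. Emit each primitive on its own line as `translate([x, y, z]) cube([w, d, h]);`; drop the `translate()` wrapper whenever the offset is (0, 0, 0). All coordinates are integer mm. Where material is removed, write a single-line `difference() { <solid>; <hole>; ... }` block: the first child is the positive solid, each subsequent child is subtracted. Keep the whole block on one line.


difference() { cube([4210, 166, 2940]); translate([874, 0, 0]) cube([929, 166, 2080]); }
translate([0, 2974, 0]) cube([4210, 166, 2940]);
translate([0, 166, 0]) cube([166, 2808, 2940]);
translate([4044, 166, 0]) cube([166, 2808, 2940]);


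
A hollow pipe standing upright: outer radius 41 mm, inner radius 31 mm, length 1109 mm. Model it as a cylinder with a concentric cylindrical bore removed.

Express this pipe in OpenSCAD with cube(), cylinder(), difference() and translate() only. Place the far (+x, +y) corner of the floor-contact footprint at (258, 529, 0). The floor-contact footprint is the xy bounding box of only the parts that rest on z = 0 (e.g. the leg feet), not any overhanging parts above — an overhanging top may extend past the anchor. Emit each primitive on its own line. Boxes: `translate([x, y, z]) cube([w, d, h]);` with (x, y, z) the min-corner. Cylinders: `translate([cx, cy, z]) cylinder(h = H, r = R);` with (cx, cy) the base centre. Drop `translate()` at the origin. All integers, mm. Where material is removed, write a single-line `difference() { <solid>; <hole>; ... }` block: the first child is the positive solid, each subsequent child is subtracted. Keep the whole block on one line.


difference() { translate([217, 488, 0]) cylinder(h = 1109, r = 41); translate([217, 488, 0]) cylinder(h = 1109, r = 31); }


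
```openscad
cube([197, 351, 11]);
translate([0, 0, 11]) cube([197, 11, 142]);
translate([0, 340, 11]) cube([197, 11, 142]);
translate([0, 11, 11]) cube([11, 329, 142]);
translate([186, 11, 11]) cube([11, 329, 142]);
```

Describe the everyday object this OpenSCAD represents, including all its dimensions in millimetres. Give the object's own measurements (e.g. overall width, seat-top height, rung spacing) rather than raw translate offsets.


An open-topped rectangular box: outside dimensions 197×351×153 mm, with a uniform wall and base thickness of 11 mm. The base is a full 197×351 slab on the floor; four walls sit on top of the base. The front and back walls (the −y and +y sides) span the full width; the two side walls fit between them.


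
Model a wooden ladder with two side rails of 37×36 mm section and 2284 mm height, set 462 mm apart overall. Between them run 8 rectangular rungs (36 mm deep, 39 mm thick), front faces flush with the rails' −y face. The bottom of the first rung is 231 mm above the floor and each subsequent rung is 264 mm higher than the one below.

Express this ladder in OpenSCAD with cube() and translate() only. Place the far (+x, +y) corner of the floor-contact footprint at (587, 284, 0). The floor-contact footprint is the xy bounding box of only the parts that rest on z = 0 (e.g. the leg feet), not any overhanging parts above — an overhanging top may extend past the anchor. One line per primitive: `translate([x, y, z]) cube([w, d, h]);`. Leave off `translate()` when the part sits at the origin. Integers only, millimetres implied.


translate([125, 248, 0]) cube([37, 36, 2284]);
translate([550, 248, 0]) cube([37, 36, 2284]);
translate([162, 248, 231]) cube([388, 36, 39]);
translate([162, 248, 495]) cube([388, 36, 39]);
translate([162, 248, 759]) cube([388, 36, 39]);
translate([162, 248, 1023]) cube([388, 36, 39]);
translate([162, 248, 1287]) cube([388, 36, 39]);
translate([162, 248, 1551]) cube([388, 36, 39]);
translate([162, 248, 1815]) cube([388, 36, 39]);
translate([162, 248, 2079]) cube([388, 36, 39]);


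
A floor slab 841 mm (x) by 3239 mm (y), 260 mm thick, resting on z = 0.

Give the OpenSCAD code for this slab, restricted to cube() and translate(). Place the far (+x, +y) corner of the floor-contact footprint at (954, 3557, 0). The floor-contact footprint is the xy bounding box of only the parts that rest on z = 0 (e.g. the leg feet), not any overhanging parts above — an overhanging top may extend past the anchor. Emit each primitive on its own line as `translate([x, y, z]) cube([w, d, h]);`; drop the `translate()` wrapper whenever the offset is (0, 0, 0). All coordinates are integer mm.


translate([113, 318, 0]) cube([841, 3239, 260]);


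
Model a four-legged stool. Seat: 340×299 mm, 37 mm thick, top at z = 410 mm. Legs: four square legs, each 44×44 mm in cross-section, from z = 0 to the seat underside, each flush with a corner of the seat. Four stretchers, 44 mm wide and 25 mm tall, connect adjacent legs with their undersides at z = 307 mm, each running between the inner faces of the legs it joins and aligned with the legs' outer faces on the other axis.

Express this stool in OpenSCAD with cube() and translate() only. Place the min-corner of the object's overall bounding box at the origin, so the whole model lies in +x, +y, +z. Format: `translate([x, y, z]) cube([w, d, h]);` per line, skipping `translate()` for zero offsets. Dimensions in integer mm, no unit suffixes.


translate([0, 0, 373]) cube([340, 299, 37]);
cube([44, 44, 373]);
translate([296, 0, 0]) cube([44, 44, 373]);
translate([0, 255, 0]) cube([44, 44, 373]);
translate([296, 255, 0]) cube([44, 44, 373]);
translate([44, 0, 307]) cube([252, 44, 25]);
translate([44, 255, 307]) cube([252, 44, 25]);
translate([0, 44, 307]) cube([44, 211, 25]);
translate([296, 44, 307]) cube([44, 211, 25]);


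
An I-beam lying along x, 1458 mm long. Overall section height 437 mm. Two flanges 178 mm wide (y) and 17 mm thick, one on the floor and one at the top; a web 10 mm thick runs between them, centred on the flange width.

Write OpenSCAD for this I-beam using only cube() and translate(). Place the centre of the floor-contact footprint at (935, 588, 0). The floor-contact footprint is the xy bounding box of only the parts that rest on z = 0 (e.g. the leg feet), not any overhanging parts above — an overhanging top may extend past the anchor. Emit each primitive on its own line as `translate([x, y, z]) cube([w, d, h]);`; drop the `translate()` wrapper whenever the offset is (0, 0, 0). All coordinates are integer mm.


translate([206, 499, 0]) cube([1458, 178, 17]);
translate([206, 583, 17]) cube([1458, 10, 403]);
translate([206, 499, 420]) cube([1458, 178, 17]);


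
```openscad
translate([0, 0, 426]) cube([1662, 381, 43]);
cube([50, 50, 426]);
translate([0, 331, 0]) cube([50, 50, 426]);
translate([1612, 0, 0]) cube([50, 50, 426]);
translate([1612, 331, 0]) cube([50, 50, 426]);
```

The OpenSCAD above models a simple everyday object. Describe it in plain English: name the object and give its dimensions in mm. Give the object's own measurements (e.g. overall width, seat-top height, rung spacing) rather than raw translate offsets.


A long wooden bench with a 1662 mm (x) × 381 mm (y) seat, 43 mm thick, its top surface 469 mm above the floor. Four 50 mm square legs at the seat corners, flush with the edges, run from z = 0 to the seat underside.


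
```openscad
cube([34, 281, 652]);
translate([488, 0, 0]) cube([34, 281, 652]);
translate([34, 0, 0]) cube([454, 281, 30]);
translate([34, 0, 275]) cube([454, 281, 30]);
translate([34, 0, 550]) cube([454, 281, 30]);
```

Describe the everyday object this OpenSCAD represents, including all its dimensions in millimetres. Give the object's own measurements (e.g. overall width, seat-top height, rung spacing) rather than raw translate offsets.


An open bookshelf. Two side panels, each 34 mm thick, 281 mm deep and 652 mm tall, stand 522 mm apart (outside-to-outside). Between them sit 3 shelves, each 30 mm thick and 281 mm deep, spanning the full gap between the sides. The bottom shelf rests on the floor (its underside at z = 0) and the clear gap between one shelf's top and the next shelf's underside is 245 mm.


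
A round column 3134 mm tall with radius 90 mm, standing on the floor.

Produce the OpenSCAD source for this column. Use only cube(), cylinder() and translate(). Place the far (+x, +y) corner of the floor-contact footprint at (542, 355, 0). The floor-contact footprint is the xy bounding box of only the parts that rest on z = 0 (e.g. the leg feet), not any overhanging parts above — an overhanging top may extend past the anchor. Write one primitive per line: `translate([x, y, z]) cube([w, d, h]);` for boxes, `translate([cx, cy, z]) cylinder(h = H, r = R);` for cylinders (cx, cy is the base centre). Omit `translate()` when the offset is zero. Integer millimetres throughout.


translate([452, 265, 0]) cylinder(h = 3134, r = 90);


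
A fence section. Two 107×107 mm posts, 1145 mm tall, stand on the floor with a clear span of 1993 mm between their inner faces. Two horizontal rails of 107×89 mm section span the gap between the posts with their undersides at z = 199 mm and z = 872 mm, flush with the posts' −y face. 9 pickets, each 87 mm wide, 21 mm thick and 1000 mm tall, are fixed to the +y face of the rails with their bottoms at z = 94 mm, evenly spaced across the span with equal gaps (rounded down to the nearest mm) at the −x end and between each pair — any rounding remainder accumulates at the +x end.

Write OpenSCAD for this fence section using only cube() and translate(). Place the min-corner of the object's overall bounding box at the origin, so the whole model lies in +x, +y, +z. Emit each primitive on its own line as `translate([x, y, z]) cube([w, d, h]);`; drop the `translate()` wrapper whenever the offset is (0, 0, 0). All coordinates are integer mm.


cube([107, 107, 1145]);
translate([2100, 0, 0]) cube([107, 107, 1145]);
translate([107, 0, 199]) cube([1993, 107, 89]);
translate([107, 0, 872]) cube([1993, 107, 89]);
translate([228, 107, 94]) cube([87, 21, 1000]);
translate([436, 107, 94]) cube([87, 21, 1000]);
translate([644, 107, 94]) cube([87, 21, 1000]);
translate([852, 107, 94]) cube([87, 21, 1000]);
translate([1060, 107, 94]) cube([87, 21, 1000]);
translate([1268, 107, 94]) cube([87, 21, 1000]);
translate([1476, 107, 94]) cube([87, 21, 1000]);
translate([1684, 107, 94]) cube([87, 21, 1000]);
translate([1892, 107, 94]) cube([87, 21, 1000]);


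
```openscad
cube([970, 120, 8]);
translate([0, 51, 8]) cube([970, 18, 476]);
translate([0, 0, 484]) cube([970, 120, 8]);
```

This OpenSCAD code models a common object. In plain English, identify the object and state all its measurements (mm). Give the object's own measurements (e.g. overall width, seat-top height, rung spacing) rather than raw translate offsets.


An I-beam lying along x, 970 mm long. Overall section height 492 mm. Two flanges 120 mm wide (y) and 8 mm thick, one on the floor and one at the top; a web 18 mm thick runs between them, centred on the flange width.


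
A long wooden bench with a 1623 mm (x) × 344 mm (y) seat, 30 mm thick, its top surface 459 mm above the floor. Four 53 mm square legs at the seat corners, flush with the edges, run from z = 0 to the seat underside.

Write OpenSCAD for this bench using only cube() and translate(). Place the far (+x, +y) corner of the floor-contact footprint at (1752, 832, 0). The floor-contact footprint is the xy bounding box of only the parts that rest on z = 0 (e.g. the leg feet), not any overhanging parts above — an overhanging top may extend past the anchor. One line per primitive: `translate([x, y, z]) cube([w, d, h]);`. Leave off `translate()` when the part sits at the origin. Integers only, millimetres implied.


// leg_h = 459 − 30 = 429
translate([129, 488, 429]) cube([1623, 344, 30]);
translate([129, 488, 0]) cube([53, 53, 429]);
translate([129, 779, 0]) cube([53, 53, 429]);
translate([1699, 488, 0]) cube([53, 53, 429]);
translate([1699, 779, 0]) cube([53, 53, 429]);
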